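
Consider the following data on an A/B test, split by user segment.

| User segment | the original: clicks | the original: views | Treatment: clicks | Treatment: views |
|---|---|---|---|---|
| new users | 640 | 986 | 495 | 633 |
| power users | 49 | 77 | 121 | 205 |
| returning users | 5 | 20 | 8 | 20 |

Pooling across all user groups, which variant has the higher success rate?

Treatment

New users: the original 640/986 = 64.9%, Treatment 495/633 = 78.2% → Treatment
Power users: the original 49/77 = 63.6%, Treatment 121/205 = 59.0% → the original
Returning users: the original 5/20 = 25.0%, Treatment 8/20 = 40.0% → Treatment
Overall: the original 694/1083 = 64.1%, Treatment 624/858 = 72.7% → Treatment
(Neither sweeps every user group, but Treatment has the higher pooled rate.)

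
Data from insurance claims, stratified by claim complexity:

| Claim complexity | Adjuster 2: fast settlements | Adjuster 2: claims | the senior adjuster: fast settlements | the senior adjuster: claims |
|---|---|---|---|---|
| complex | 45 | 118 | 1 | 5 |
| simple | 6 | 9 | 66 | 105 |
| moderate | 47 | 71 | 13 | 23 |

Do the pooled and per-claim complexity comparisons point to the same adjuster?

No

Complex: Adjuster 2 45/118 = 38.1%, the senior adjuster 1/5 = 20.0% → Adjuster 2
Simple: Adjuster 2 6/9 = 66.7%, the senior adjuster 66/105 = 62.9% → Adjuster 2
Moderate: Adjuster 2 47/71 = 66.2%, the senior adjuster 13/23 = 56.5% → Adjuster 2
Overall: Adjuster 2 98/198 = 49.5%, the senior adjuster 80/133 = 60.2% → the senior adjuster
Adjuster 2 wins each claim group but the senior adjuster wins overall — the comparison reverses. Adjuster 2's claims skew toward complex, which has a lower base rate.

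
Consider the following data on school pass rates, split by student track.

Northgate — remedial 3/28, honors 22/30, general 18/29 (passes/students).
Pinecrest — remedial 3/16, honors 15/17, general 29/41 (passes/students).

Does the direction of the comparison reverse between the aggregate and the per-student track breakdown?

Remedial: Northgate 3/28 = 10.7%, Pinecrest 3/16 = 18.8% → Pinecrest
Honors: Northgate 22/30 = 73.3%, Pinecrest 15/17 = 88.2% → Pinecrest
General: Northgate 18/29 = 62.1%, Pinecrest 29/41 = 70.7% → Pinecrest
Overall: Northgate 43/87 = 49.4%, Pinecrest 47/74 = 63.5% → Pinecrest
Pinecrest wins overall and in every student group — no reversal.

No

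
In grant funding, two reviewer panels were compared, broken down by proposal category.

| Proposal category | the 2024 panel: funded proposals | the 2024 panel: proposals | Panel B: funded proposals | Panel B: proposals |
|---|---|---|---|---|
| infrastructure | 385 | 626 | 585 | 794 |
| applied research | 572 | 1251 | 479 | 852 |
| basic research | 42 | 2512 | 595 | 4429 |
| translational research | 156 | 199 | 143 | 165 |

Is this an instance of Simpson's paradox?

No

Infrastructure: the 2024 panel 385/626 = 61.5%, Panel B 585/794 = 73.7% → Panel B
Applied research: the 2024 panel 572/1251 = 45.7%, Panel B 479/852 = 56.2% → Panel B
Basic research: the 2024 panel 42/2512 = 1.7%, Panel B 595/4429 = 13.4% → Panel B
Translational research: the 2024 panel 156/199 = 78.4%, Panel B 143/165 = 86.7% → Panel B
Overall: the 2024 panel 1155/4588 = 25.2%, Panel B 1802/6240 = 28.9% → Panel B
Panel B wins overall and in every proposal group — no reversal.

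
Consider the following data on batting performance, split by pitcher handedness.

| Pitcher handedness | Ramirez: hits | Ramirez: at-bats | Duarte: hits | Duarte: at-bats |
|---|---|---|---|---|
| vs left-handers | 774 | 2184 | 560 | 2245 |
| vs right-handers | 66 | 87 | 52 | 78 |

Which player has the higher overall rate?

Vs left-handers: Ramirez 774/2184 = 35.4%, Duarte 560/2245 = 24.9% → Ramirez
Vs right-handers: Ramirez 66/87 = 75.9%, Duarte 52/78 = 66.7% → Ramirez
Overall: Ramirez 840/2271 = 37.0%, Duarte 612/2323 = 26.3% → Ramirez

Ramirez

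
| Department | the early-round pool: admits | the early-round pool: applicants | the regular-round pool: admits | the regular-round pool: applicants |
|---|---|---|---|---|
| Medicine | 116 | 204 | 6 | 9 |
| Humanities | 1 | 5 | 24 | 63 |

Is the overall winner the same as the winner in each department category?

Medicine: the early-round pool 116/204 = 56.9%, the regular-round pool 6/9 = 66.7% → the regular-round pool
Humanities: the early-round pool 1/5 = 20.0%, the regular-round pool 24/63 = 38.1% → the regular-round pool
Overall: the early-round pool 117/209 = 56.0%, the regular-round pool 30/72 = 41.7% → the early-round pool
The regular-round pool wins each department group but the early-round pool wins overall — the comparison reverses. The regular-round pool's applicants skew toward Humanities, which has a lower base rate.

No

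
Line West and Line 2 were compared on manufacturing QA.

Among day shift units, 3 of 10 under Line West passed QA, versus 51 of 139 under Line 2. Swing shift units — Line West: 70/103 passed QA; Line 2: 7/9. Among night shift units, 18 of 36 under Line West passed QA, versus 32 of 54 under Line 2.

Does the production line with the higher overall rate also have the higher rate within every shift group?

Day shift: Line West 3/10 = 30.0%, Line 2 51/139 = 36.7% → Line 2
Swing shift: Line West 70/103 = 68.0%, Line 2 7/9 = 77.8% → Line 2
Night shift: Line West 18/36 = 50.0%, Line 2 32/54 = 59.3% → Line 2
Overall: Line West 91/149 = 61.1%, Line 2 90/202 = 44.6% → Line West
Line 2 wins each shift group but Line West wins overall — the comparison reverses. Line 2's units skew toward day shift, which has a lower base rate.

No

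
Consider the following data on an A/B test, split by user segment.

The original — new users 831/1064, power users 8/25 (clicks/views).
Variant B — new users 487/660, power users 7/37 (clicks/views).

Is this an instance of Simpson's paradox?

No

New users: the original 831/1064 = 78.1%, Variant B 487/660 = 73.8% → the original
Power users: the original 8/25 = 32.0%, Variant B 7/37 = 18.9% → the original
Overall: the original 839/1089 = 77.0%, Variant B 494/697 = 70.9% → the original
The original wins overall and in every user group — no reversal.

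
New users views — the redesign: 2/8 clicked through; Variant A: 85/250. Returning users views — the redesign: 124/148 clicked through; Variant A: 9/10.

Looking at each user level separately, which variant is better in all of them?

Variant A

New users: the redesign 2/8 = 25.0%, Variant A 85/250 = 34.0% → Variant A
Returning users: the redesign 124/148 = 83.8%, Variant A 9/10 = 90.0% → Variant A
Variant A has the higher rate in both groups.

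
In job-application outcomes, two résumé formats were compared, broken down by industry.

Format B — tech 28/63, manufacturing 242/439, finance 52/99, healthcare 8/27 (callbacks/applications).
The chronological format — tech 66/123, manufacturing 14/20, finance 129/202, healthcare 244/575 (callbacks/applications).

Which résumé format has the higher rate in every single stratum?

the chronological format

Tech: Format B 28/63 = 44.4%, the chronological format 66/123 = 53.7% → the chronological format
Manufacturing: Format B 242/439 = 55.1%, the chronological format 14/20 = 70.0% → the chronological format
Finance: Format B 52/99 = 52.5%, the chronological format 129/202 = 63.9% → the chronological format
Healthcare: Format B 8/27 = 29.6%, the chronological format 244/575 = 42.4% → the chronological format
The chronological format has the higher rate in all 4 groups.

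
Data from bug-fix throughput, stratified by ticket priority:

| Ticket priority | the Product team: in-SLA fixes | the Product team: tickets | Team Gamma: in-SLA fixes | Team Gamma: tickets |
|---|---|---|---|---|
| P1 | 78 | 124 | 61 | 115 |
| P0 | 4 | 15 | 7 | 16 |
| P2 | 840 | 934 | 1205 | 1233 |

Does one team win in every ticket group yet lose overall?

P1: the Product team 78/124 = 62.9%, Team Gamma 61/115 = 53.0% → the Product team
P0: the Product team 4/15 = 26.7%, Team Gamma 7/16 = 43.8% → Team Gamma
P2: the Product team 840/934 = 89.9%, Team Gamma 1205/1233 = 97.7% → Team Gamma
Overall: the Product team 922/1073 = 85.9%, Team Gamma 1273/1364 = 93.3% → Team Gamma
Neither sweeps: the Product team wins 1 of 3 groups, Team Gamma wins 2. Team Gamma wins overall but not every group — no Simpson reversal.

No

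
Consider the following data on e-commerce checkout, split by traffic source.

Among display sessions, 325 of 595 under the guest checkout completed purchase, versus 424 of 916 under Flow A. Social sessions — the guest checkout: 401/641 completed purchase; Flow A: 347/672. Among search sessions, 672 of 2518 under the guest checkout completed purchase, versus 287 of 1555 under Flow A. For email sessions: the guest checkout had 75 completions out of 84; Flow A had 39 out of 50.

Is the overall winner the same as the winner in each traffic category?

Display: the guest checkout 325/595 = 54.6%, Flow A 424/916 = 46.3% → the guest checkout
Social: the guest checkout 401/641 = 62.6%, Flow A 347/672 = 51.6% → the guest checkout
Search: the guest checkout 672/2518 = 26.7%, Flow A 287/1555 = 18.5% → the guest checkout
Email: the guest checkout 75/84 = 89.3%, Flow A 39/50 = 78.0% → the guest checkout
Overall: the guest checkout 1473/3838 = 38.4%, Flow A 1097/3193 = 34.4% → the guest checkout
The guest checkout wins overall and in every traffic group — no reversal.

Yes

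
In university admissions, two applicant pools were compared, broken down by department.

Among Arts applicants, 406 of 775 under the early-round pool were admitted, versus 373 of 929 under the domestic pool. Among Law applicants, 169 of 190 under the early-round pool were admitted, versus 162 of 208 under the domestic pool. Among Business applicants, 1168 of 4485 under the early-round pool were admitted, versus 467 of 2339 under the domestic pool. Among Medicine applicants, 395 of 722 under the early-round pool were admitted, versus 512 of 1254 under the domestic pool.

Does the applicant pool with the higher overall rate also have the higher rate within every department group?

Arts: the early-round pool 406/775 = 52.4%, the domestic pool 373/929 = 40.2% → the early-round pool
Law: the early-round pool 169/190 = 88.9%, the domestic pool 162/208 = 77.9% → the early-round pool
Business: the early-round pool 1168/4485 = 26.0%, the domestic pool 467/2339 = 20.0% → the early-round pool
Medicine: the early-round pool 395/722 = 54.7%, the domestic pool 512/1254 = 40.8% → the early-round pool
Overall: the early-round pool 2138/6172 = 34.6%, the domestic pool 1514/4730 = 32.0% → the early-round pool
The early-round pool wins overall and in every department group — no reversal.

Yes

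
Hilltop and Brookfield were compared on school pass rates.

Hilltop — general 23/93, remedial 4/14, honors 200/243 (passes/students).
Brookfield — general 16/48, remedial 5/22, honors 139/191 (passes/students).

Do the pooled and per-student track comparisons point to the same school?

No

General: Hilltop 23/93 = 24.7%, Brookfield 16/48 = 33.3% → Brookfield
Remedial: Hilltop 4/14 = 28.6%, Brookfield 5/22 = 22.7% → Hilltop
Honors: Hilltop 200/243 = 82.3%, Brookfield 139/191 = 72.8% → Hilltop
Overall: Hilltop 227/350 = 64.9%, Brookfield 160/261 = 61.3% → Hilltop
Neither sweeps: Hilltop wins 2 of 3 groups, Brookfield wins 1. Hilltop wins overall but not every group — no Simpson reversal.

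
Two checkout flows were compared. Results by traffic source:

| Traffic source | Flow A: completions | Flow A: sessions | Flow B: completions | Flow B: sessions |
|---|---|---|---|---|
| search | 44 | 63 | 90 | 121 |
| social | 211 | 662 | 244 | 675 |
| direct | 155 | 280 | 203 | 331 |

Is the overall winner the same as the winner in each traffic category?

Search: Flow A 44/63 = 69.8%, Flow B 90/121 = 74.4% → Flow B
Social: Flow A 211/662 = 31.9%, Flow B 244/675 = 36.1% → Flow B
Direct: Flow A 155/280 = 55.4%, Flow B 203/331 = 61.3% → Flow B
Overall: Flow A 410/1005 = 40.8%, Flow B 537/1127 = 47.6% → Flow B
Flow B wins overall and in every traffic group — no reversal.

Yes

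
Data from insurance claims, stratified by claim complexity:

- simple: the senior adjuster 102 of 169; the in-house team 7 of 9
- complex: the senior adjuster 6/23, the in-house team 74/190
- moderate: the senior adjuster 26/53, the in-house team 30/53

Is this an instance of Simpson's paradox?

Yes

Simple: the senior adjuster 102/169 = 60.4%, the in-house team 7/9 = 77.8% → the in-house team
Complex: the senior adjuster 6/23 = 26.1%, the in-house team 74/190 = 38.9% → the in-house team
Moderate: the senior adjuster 26/53 = 49.1%, the in-house team 30/53 = 56.6% → the in-house team
Overall: the senior adjuster 134/245 = 54.7%, the in-house team 111/252 = 44.0% → the senior adjuster
The in-house team wins each claim group but the senior adjuster wins overall — the comparison reverses. The in-house team's claims skew toward complex, which has a lower base rate.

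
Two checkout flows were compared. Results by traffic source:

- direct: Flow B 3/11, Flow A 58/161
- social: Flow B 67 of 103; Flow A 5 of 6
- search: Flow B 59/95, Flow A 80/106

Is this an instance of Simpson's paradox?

Yes

Direct: Flow B 3/11 = 27.3%, Flow A 58/161 = 36.0% → Flow A
Social: Flow B 67/103 = 65.0%, Flow A 5/6 = 83.3% → Flow A
Search: Flow B 59/95 = 62.1%, Flow A 80/106 = 75.5% → Flow A
Overall: Flow B 129/209 = 61.7%, Flow A 143/273 = 52.4% → Flow B
Flow A wins each traffic group but Flow B wins overall — the comparison reverses. Flow A's sessions skew toward direct, which has a lower base rate.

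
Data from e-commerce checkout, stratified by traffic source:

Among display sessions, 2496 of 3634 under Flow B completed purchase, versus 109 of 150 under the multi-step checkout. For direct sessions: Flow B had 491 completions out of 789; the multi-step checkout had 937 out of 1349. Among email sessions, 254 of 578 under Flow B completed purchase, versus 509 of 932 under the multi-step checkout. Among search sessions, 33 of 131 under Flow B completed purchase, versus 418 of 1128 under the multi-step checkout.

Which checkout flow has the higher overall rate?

Display: Flow B 2496/3634 = 68.7%, the multi-step checkout 109/150 = 72.7% → the multi-step checkout
Direct: Flow B 491/789 = 62.2%, the multi-step checkout 937/1349 = 69.5% → the multi-step checkout
Email: Flow B 254/578 = 43.9%, the multi-step checkout 509/932 = 54.6% → the multi-step checkout
Search: Flow B 33/131 = 25.2%, the multi-step checkout 418/1128 = 37.1% → the multi-step checkout
Overall: Flow B 3274/5132 = 63.8%, the multi-step checkout 1973/3559 = 55.4% → Flow B
(The multi-step checkout wins every traffic group but Flow B wins overall — the multi-step checkout's sessions skew toward the low-rate search group.)

Flow B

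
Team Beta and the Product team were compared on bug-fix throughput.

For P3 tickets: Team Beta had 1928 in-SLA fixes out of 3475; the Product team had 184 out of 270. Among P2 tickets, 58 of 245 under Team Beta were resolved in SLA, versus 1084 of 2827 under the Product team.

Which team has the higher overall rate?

Team Beta

P3: Team Beta 1928/3475 = 55.5%, the Product team 184/270 = 68.1% → the Product team
P2: Team Beta 58/245 = 23.7%, the Product team 1084/2827 = 38.3% → the Product team
Overall: Team Beta 1986/3720 = 53.4%, the Product team 1268/3097 = 40.9% → Team Beta
(The Product team wins every ticket group but Team Beta wins overall — the Product team's tickets skew toward the low-rate P2 group.)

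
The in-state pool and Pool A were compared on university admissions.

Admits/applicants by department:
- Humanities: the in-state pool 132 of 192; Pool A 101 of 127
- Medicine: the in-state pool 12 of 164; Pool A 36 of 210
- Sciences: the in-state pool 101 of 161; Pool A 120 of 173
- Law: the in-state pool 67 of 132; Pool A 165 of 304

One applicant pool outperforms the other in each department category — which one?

Pool A

Humanities: the in-state pool 132/192 = 68.8%, Pool A 101/127 = 79.5% → Pool A
Medicine: the in-state pool 12/164 = 7.3%, Pool A 36/210 = 17.1% → Pool A
Sciences: the in-state pool 101/161 = 62.7%, Pool A 120/173 = 69.4% → Pool A
Law: the in-state pool 67/132 = 50.8%, Pool A 165/304 = 54.3% → Pool A
Pool A has the higher rate in all 4 groups.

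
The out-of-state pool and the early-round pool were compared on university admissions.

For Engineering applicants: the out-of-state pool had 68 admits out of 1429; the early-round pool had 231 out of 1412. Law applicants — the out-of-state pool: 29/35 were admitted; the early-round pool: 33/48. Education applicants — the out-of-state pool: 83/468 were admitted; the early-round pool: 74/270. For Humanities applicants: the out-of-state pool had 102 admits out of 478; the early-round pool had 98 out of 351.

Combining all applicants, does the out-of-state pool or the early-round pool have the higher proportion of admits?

the early-round pool

Engineering: the out-of-state pool 68/1429 = 4.8%, the early-round pool 231/1412 = 16.4% → the early-round pool
Law: the out-of-state pool 29/35 = 82.9%, the early-round pool 33/48 = 68.8% → the out-of-state pool
Education: the out-of-state pool 83/468 = 17.7%, the early-round pool 74/270 = 27.4% → the early-round pool
Humanities: the out-of-state pool 102/478 = 21.3%, the early-round pool 98/351 = 27.9% → the early-round pool
Overall: the out-of-state pool 282/2410 = 11.7%, the early-round pool 436/2081 = 21.0% → the early-round pool
(Neither sweeps every department group, but the early-round pool has the higher pooled rate.)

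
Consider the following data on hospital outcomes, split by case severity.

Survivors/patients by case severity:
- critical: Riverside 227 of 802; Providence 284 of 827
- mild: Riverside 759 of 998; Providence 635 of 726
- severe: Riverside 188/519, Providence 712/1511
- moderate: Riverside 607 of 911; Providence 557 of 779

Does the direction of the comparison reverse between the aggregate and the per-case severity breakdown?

Critical: Riverside 227/802 = 28.3%, Providence 284/827 = 34.3% → Providence
Mild: Riverside 759/998 = 76.1%, Providence 635/726 = 87.5% → Providence
Severe: Riverside 188/519 = 36.2%, Providence 712/1511 = 47.1% → Providence
Moderate: Riverside 607/911 = 66.6%, Providence 557/779 = 71.5% → Providence
Overall: Riverside 1781/3230 = 55.1%, Providence 2188/3843 = 56.9% → Providence
Providence wins overall and in every case group — no reversal.

No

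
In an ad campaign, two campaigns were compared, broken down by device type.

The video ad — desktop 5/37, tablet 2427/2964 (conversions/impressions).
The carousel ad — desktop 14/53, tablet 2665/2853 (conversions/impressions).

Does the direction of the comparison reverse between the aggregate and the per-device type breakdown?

Desktop: the video ad 5/37 = 13.5%, the carousel ad 14/53 = 26.4% → the carousel ad
Tablet: the video ad 2427/2964 = 81.9%, the carousel ad 2665/2853 = 93.4% → the carousel ad
Overall: the video ad 2432/3001 = 81.0%, the carousel ad 2679/2906 = 92.2% → the carousel ad
The carousel ad wins overall and in every device group — no reversal.

No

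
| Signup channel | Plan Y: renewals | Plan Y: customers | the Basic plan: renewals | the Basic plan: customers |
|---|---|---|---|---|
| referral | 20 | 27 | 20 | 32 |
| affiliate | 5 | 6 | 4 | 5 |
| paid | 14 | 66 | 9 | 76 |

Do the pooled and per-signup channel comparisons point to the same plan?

Yes

Referral: Plan Y 20/27 = 74.1%, the Basic plan 20/32 = 62.5% → Plan Y
Affiliate: Plan Y 5/6 = 83.3%, the Basic plan 4/5 = 80.0% → Plan Y
Paid: Plan Y 14/66 = 21.2%, the Basic plan 9/76 = 11.8% → Plan Y
Overall: Plan Y 39/99 = 39.4%, the Basic plan 33/113 = 29.2% → Plan Y
Plan Y wins overall and in every signup group — no reversal.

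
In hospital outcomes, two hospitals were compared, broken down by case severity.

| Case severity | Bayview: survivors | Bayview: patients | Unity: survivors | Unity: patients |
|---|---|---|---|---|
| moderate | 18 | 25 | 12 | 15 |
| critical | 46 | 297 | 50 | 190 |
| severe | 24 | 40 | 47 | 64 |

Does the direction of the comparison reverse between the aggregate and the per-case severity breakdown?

Moderate: Bayview 18/25 = 72.0%, Unity 12/15 = 80.0% → Unity
Critical: Bayview 46/297 = 15.5%, Unity 50/190 = 26.3% → Unity
Severe: Bayview 24/40 = 60.0%, Unity 47/64 = 73.4% → Unity
Overall: Bayview 88/362 = 24.3%, Unity 109/269 = 40.5% → Unity
Unity wins overall and in every case group — no reversal.

No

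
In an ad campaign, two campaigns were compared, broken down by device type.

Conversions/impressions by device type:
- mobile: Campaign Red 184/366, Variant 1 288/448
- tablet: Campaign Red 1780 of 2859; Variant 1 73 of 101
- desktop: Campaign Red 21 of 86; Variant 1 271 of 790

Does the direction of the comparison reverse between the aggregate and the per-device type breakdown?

Yes

Mobile: Campaign Red 184/366 = 50.3%, Variant 1 288/448 = 64.3% → Variant 1
Tablet: Campaign Red 1780/2859 = 62.3%, Variant 1 73/101 = 72.3% → Variant 1
Desktop: Campaign Red 21/86 = 24.4%, Variant 1 271/790 = 34.3% → Variant 1
Overall: Campaign Red 1985/3311 = 60.0%, Variant 1 632/1339 = 47.2% → Campaign Red
Variant 1 wins each device group but Campaign Red wins overall — the comparison reverses. Variant 1's impressions skew toward desktop, which has a lower base rate.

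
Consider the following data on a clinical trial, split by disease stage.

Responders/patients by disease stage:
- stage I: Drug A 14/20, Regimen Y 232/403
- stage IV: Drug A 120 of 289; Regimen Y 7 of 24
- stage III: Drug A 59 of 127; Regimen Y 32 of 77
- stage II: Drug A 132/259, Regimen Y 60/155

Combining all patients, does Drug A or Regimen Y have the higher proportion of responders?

Stage I: Drug A 14/20 = 70.0%, Regimen Y 232/403 = 57.6% → Drug A
Stage IV: Drug A 120/289 = 41.5%, Regimen Y 7/24 = 29.2% → Drug A
Stage III: Drug A 59/127 = 46.5%, Regimen Y 32/77 = 41.6% → Drug A
Stage II: Drug A 132/259 = 51.0%, Regimen Y 60/155 = 38.7% → Drug A
Overall: Drug A 325/695 = 46.8%, Regimen Y 331/659 = 50.2% → Regimen Y
(Drug A wins every disease group but Regimen Y wins overall — Drug A's patients skew toward the low-rate stage IV group.)

Regimen Y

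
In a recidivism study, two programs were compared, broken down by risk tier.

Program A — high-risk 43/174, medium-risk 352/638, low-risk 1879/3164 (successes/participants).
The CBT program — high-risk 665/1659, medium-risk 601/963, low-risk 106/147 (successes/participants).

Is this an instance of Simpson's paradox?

Yes

High-risk: Program A 43/174 = 24.7%, the CBT program 665/1659 = 40.1% → the CBT program
Medium-risk: Program A 352/638 = 55.2%, the CBT program 601/963 = 62.4% → the CBT program
Low-risk: Program A 1879/3164 = 59.4%, the CBT program 106/147 = 72.1% → the CBT program
Overall: Program A 2274/3976 = 57.2%, the CBT program 1372/2769 = 49.5% → Program A
The CBT program wins each risk group but Program A wins overall — the comparison reverses. The CBT program's participants skew toward high-risk, which has a lower base rate.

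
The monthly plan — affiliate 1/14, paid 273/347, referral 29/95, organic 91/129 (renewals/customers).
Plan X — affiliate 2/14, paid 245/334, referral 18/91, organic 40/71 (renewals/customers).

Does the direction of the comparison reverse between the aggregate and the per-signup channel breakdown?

No

Affiliate: the monthly plan 1/14 = 7.1%, Plan X 2/14 = 14.3% → Plan X
Paid: the monthly plan 273/347 = 78.7%, Plan X 245/334 = 73.4% → the monthly plan
Referral: the monthly plan 29/95 = 30.5%, Plan X 18/91 = 19.8% → the monthly plan
Organic: the monthly plan 91/129 = 70.5%, Plan X 40/71 = 56.3% → the monthly plan
Overall: the monthly plan 394/585 = 67.4%, Plan X 305/510 = 59.8% → the monthly plan
Neither sweeps: the monthly plan wins 3 of 4 groups, Plan X wins 1. The monthly plan wins overall but not every group — no Simpson reversal.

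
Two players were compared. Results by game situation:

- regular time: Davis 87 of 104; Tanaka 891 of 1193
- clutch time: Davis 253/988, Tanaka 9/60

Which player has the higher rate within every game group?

Regular time: Davis 87/104 = 83.7%, Tanaka 891/1193 = 74.7% → Davis
Clutch time: Davis 253/988 = 25.6%, Tanaka 9/60 = 15.0% → Davis
Davis has the higher rate in both groups.

Davis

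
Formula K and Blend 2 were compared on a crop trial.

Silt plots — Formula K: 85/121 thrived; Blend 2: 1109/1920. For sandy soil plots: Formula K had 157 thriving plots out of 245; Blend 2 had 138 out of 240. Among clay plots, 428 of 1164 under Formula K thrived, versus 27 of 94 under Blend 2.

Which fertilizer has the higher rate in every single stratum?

Silt: Formula K 85/121 = 70.2%, Blend 2 1109/1920 = 57.8% → Formula K
Sandy soil: Formula K 157/245 = 64.1%, Blend 2 138/240 = 57.5% → Formula K
Clay: Formula K 428/1164 = 36.8%, Blend 2 27/94 = 28.7% → Formula K
Formula K has the higher rate in all 3 groups.

Formula K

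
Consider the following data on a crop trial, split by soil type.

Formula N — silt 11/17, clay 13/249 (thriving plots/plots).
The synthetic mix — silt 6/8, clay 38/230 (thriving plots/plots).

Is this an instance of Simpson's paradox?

Silt: Formula N 11/17 = 64.7%, the synthetic mix 6/8 = 75.0% → the synthetic mix
Clay: Formula N 13/249 = 5.2%, the synthetic mix 38/230 = 16.5% → the synthetic mix
Overall: Formula N 24/266 = 9.0%, the synthetic mix 44/238 = 18.5% → the synthetic mix
The synthetic mix wins overall and in every soil group — no reversal.

No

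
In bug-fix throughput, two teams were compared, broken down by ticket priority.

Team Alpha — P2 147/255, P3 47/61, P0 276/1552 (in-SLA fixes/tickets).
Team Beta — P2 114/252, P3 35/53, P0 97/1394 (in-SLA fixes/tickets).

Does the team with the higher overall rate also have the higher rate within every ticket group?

P2: Team Alpha 147/255 = 57.6%, Team Beta 114/252 = 45.2% → Team Alpha
P3: Team Alpha 47/61 = 77.0%, Team Beta 35/53 = 66.0% → Team Alpha
P0: Team Alpha 276/1552 = 17.8%, Team Beta 97/1394 = 7.0% → Team Alpha
Overall: Team Alpha 470/1868 = 25.2%, Team Beta 246/1699 = 14.5% → Team Alpha
Team Alpha wins overall and in every ticket group — no reversal.

Yes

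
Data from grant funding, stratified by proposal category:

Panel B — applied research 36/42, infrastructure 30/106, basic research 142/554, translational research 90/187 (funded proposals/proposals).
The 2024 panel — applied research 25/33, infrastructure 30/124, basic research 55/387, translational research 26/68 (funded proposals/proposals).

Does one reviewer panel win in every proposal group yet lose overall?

No

Applied research: Panel B 36/42 = 85.7%, the 2024 panel 25/33 = 75.8% → Panel B
Infrastructure: Panel B 30/106 = 28.3%, the 2024 panel 30/124 = 24.2% → Panel B
Basic research: Panel B 142/554 = 25.6%, the 2024 panel 55/387 = 14.2% → Panel B
Translational research: Panel B 90/187 = 48.1%, the 2024 panel 26/68 = 38.2% → Panel B
Overall: Panel B 298/889 = 33.5%, the 2024 panel 136/612 = 22.2% → Panel B
Panel B wins overall and in every proposal group — no reversal.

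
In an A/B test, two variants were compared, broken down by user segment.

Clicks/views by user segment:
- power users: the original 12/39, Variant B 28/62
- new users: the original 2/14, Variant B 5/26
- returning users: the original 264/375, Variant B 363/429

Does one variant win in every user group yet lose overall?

No

Power users: the original 12/39 = 30.8%, Variant B 28/62 = 45.2% → Variant B
New users: the original 2/14 = 14.3%, Variant B 5/26 = 19.2% → Variant B
Returning users: the original 264/375 = 70.4%, Variant B 363/429 = 84.6% → Variant B
Overall: the original 278/428 = 65.0%, Variant B 396/517 = 76.6% → Variant B
Variant B wins overall and in every user group — no reversal.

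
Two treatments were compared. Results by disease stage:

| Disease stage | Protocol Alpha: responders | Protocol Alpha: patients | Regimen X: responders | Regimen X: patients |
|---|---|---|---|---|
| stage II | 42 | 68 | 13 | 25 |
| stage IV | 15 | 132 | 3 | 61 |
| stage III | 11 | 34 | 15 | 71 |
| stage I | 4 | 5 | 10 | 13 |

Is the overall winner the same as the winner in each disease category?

Yes

Stage II: Protocol Alpha 42/68 = 61.8%, Regimen X 13/25 = 52.0% → Protocol Alpha
Stage IV: Protocol Alpha 15/132 = 11.4%, Regimen X 3/61 = 4.9% → Protocol Alpha
Stage III: Protocol Alpha 11/34 = 32.4%, Regimen X 15/71 = 21.1% → Protocol Alpha
Stage I: Protocol Alpha 4/5 = 80.0%, Regimen X 10/13 = 76.9% → Protocol Alpha
Overall: Protocol Alpha 72/239 = 30.1%, Regimen X 41/170 = 24.1% → Protocol Alpha
Protocol Alpha wins overall and in every disease group — no reversal.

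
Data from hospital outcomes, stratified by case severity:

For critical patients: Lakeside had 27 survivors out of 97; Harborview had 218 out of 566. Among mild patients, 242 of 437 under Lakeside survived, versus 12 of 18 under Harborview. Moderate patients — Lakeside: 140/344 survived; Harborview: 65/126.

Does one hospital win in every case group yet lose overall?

Critical: Lakeside 27/97 = 27.8%, Harborview 218/566 = 38.5% → Harborview
Mild: Lakeside 242/437 = 55.4%, Harborview 12/18 = 66.7% → Harborview
Moderate: Lakeside 140/344 = 40.7%, Harborview 65/126 = 51.6% → Harborview
Overall: Lakeside 409/878 = 46.6%, Harborview 295/710 = 41.5% → Lakeside
Harborview wins each case group but Lakeside wins overall — the comparison reverses. Harborview's patients skew toward critical, which has a lower base rate.

Yes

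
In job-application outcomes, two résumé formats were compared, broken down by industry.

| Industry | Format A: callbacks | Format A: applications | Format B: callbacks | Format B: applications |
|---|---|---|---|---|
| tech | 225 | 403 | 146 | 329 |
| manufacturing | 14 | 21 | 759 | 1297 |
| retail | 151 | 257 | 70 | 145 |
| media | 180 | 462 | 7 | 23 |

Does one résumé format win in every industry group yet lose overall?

Yes

Tech: Format A 225/403 = 55.8%, Format B 146/329 = 44.4% → Format A
Manufacturing: Format A 14/21 = 66.7%, Format B 759/1297 = 58.5% → Format A
Retail: Format A 151/257 = 58.8%, Format B 70/145 = 48.3% → Format A
Media: Format A 180/462 = 39.0%, Format B 7/23 = 30.4% → Format A
Overall: Format A 570/1143 = 49.9%, Format B 982/1794 = 54.7% → Format B
Format A wins each industry group but Format B wins overall — the comparison reverses. Format A's applications skew toward media, which has a lower base rate.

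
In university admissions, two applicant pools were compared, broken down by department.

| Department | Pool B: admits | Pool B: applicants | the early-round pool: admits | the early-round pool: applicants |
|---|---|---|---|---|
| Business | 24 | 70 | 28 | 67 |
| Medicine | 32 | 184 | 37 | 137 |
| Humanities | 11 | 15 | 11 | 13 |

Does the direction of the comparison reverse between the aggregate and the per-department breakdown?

Business: Pool B 24/70 = 34.3%, the early-round pool 28/67 = 41.8% → the early-round pool
Medicine: Pool B 32/184 = 17.4%, the early-round pool 37/137 = 27.0% → the early-round pool
Humanities: Pool B 11/15 = 73.3%, the early-round pool 11/13 = 84.6% → the early-round pool
Overall: Pool B 67/269 = 24.9%, the early-round pool 76/217 = 35.0% → the early-round pool
The early-round pool wins overall and in every department group — no reversal.

No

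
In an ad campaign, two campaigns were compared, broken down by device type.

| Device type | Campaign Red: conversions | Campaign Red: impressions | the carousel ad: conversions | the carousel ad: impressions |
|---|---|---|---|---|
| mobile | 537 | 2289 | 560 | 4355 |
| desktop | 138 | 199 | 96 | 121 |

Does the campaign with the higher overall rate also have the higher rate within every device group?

Mobile: Campaign Red 537/2289 = 23.5%, the carousel ad 560/4355 = 12.9% → Campaign Red
Desktop: Campaign Red 138/199 = 69.3%, the carousel ad 96/121 = 79.3% → the carousel ad
Overall: Campaign Red 675/2488 = 27.1%, the carousel ad 656/4476 = 14.7% → Campaign Red
Neither sweeps: Campaign Red wins 1 of 2 groups, the carousel ad wins 1. Campaign Red wins overall but not every group — no Simpson reversal.

No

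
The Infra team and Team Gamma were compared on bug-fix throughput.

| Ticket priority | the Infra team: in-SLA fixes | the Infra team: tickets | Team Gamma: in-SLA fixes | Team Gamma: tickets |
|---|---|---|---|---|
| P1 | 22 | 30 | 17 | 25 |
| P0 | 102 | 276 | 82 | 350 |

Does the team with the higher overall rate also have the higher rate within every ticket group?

P1: the Infra team 22/30 = 73.3%, Team Gamma 17/25 = 68.0% → the Infra team
P0: the Infra team 102/276 = 37.0%, Team Gamma 82/350 = 23.4% → the Infra team
Overall: the Infra team 124/306 = 40.5%, Team Gamma 99/375 = 26.4% → the Infra team
The Infra team wins overall and in every ticket group — no reversal.

Yes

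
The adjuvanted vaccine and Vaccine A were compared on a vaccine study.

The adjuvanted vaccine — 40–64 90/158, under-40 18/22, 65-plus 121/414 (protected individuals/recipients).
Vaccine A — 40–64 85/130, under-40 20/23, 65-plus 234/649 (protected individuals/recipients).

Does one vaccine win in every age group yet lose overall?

No

40–64: the adjuvanted vaccine 90/158 = 57.0%, Vaccine A 85/130 = 65.4% → Vaccine A
Under-40: the adjuvanted vaccine 18/22 = 81.8%, Vaccine A 20/23 = 87.0% → Vaccine A
65-plus: the adjuvanted vaccine 121/414 = 29.2%, Vaccine A 234/649 = 36.1% → Vaccine A
Overall: the adjuvanted vaccine 229/594 = 38.6%, Vaccine A 339/802 = 42.3% → Vaccine A
Vaccine A wins overall and in every age group — no reversal.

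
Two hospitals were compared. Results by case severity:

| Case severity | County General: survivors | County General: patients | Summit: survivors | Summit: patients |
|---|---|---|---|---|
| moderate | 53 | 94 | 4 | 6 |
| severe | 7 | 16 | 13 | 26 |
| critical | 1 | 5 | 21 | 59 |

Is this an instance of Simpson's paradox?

Moderate: County General 53/94 = 56.4%, Summit 4/6 = 66.7% → Summit
Severe: County General 7/16 = 43.8%, Summit 13/26 = 50.0% → Summit
Critical: County General 1/5 = 20.0%, Summit 21/59 = 35.6% → Summit
Overall: County General 61/115 = 53.0%, Summit 38/91 = 41.8% → County General
Summit wins each case group but County General wins overall — the comparison reverses. Summit's patients skew toward critical, which has a lower base rate.

Yes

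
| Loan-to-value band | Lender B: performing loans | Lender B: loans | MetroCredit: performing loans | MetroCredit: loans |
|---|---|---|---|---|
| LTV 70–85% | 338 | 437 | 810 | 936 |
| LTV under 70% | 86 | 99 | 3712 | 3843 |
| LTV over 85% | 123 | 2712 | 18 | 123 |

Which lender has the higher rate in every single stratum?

LTV 70–85%: Lender B 338/437 = 77.3%, MetroCredit 810/936 = 86.5% → MetroCredit
LTV under 70%: Lender B 86/99 = 86.9%, MetroCredit 3712/3843 = 96.6% → MetroCredit
LTV over 85%: Lender B 123/2712 = 4.5%, MetroCredit 18/123 = 14.6% → MetroCredit
MetroCredit has the higher rate in all 3 groups.

MetroCredit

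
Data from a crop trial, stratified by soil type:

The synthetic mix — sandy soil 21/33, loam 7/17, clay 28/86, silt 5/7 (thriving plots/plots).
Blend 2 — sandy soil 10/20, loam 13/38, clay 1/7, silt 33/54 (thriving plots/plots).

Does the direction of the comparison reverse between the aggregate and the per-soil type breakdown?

Yes

Sandy soil: the synthetic mix 21/33 = 63.6%, Blend 2 10/20 = 50.0% → the synthetic mix
Loam: the synthetic mix 7/17 = 41.2%, Blend 2 13/38 = 34.2% → the synthetic mix
Clay: the synthetic mix 28/86 = 32.6%, Blend 2 1/7 = 14.3% → the synthetic mix
Silt: the synthetic mix 5/7 = 71.4%, Blend 2 33/54 = 61.1% → the synthetic mix
Overall: the synthetic mix 61/143 = 42.7%, Blend 2 57/119 = 47.9% → Blend 2
The synthetic mix wins each soil group but Blend 2 wins overall — the comparison reverses. The synthetic mix's plots skew toward clay, which has a lower base rate.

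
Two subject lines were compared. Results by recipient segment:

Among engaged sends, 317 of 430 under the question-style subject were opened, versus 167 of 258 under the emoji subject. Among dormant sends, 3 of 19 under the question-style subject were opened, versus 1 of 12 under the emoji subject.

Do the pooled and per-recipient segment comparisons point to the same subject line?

Yes

Engaged: the question-style subject 317/430 = 73.7%, the emoji subject 167/258 = 64.7% → the question-style subject
Dormant: the question-style subject 3/19 = 15.8%, the emoji subject 1/12 = 8.3% → the question-style subject
Overall: the question-style subject 320/449 = 71.3%, the emoji subject 168/270 = 62.2% → the question-style subject
The question-style subject wins overall and in every recipient group — no reversal.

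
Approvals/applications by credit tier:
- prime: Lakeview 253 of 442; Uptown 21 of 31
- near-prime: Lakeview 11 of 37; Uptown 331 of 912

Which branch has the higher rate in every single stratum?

Prime: Lakeview 253/442 = 57.2%, Uptown 21/31 = 67.7% → Uptown
Near-prime: Lakeview 11/37 = 29.7%, Uptown 331/912 = 36.3% → Uptown
Uptown has the higher rate in both groups.

Uptown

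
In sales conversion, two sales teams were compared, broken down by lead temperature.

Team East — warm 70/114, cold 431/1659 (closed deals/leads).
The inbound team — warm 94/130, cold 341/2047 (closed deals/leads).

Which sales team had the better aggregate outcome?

Team East

Warm: Team East 70/114 = 61.4%, the inbound team 94/130 = 72.3% → the inbound team
Cold: Team East 431/1659 = 26.0%, the inbound team 341/2047 = 16.7% → Team East
Overall: Team East 501/1773 = 28.3%, the inbound team 435/2177 = 20.0% → Team East
(Neither sweeps every lead group, but Team East has the higher pooled rate.)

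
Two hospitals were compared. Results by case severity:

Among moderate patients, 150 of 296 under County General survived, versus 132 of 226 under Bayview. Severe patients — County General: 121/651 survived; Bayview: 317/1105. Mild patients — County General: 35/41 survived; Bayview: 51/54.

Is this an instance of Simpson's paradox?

Moderate: County General 150/296 = 50.7%, Bayview 132/226 = 58.4% → Bayview
Severe: County General 121/651 = 18.6%, Bayview 317/1105 = 28.7% → Bayview
Mild: County General 35/41 = 85.4%, Bayview 51/54 = 94.4% → Bayview
Overall: County General 306/988 = 31.0%, Bayview 500/1385 = 36.1% → Bayview
Bayview wins overall and in every case group — no reversal.

No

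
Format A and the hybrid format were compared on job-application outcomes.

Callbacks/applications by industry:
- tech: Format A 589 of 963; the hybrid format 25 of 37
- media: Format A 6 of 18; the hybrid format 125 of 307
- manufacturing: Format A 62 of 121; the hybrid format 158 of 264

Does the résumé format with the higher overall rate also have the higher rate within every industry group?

Tech: Format A 589/963 = 61.2%, the hybrid format 25/37 = 67.6% → the hybrid format
Media: Format A 6/18 = 33.3%, the hybrid format 125/307 = 40.7% → the hybrid format
Manufacturing: Format A 62/121 = 51.2%, the hybrid format 158/264 = 59.8% → the hybrid format
Overall: Format A 657/1102 = 59.6%, the hybrid format 308/608 = 50.7% → Format A
The hybrid format wins each industry group but Format A wins overall — the comparison reverses. The hybrid format's applications skew toward media, which has a lower base rate.

No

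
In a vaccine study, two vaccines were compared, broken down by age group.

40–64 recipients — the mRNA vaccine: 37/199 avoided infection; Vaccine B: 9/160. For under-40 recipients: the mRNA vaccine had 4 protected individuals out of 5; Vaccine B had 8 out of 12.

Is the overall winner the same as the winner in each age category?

Yes

40–64: the mRNA vaccine 37/199 = 18.6%, Vaccine B 9/160 = 5.6% → the mRNA vaccine
Under-40: the mRNA vaccine 4/5 = 80.0%, Vaccine B 8/12 = 66.7% → the mRNA vaccine
Overall: the mRNA vaccine 41/204 = 20.1%, Vaccine B 17/172 = 9.9% → the mRNA vaccine
The mRNA vaccine wins overall and in every age group — no reversal.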